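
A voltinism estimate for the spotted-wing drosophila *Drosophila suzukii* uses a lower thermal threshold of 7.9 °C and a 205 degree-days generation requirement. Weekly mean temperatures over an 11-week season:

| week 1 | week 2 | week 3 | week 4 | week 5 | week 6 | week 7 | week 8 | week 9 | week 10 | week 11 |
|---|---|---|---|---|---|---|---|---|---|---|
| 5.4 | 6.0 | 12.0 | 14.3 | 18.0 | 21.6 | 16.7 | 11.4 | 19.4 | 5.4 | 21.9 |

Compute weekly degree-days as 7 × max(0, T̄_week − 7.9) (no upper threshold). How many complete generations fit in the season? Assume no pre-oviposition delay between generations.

2 generations

Weekly DD (7 × max(0, T̄ − 7.9)): 0.0, 0.0, 28.7, 44.8, 70.7, 95.9, 61.6, 24.5, 80.5, 0.0, 98.0.
Season total = 504.7 DD.
Complete generations = ⌊504.7 / 205⌋ = 2.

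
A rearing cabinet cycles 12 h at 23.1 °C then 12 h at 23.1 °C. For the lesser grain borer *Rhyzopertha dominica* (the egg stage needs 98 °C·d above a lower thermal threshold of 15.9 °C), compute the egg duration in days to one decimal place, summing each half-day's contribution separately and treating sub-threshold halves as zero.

13.6 days

Day half: max(0, 23.1 − 15.9) × 0.5 = 7.2 × 0.5 = 3.60 DD.
Night half: max(0, 23.1 − 15.9) × 0.5 = 7.2 × 0.5 = 3.60 DD.
Per 24 h: 7.20 DD/day.
Duration = 98 / 7.20 = 13.611 ≈ 13.6 days.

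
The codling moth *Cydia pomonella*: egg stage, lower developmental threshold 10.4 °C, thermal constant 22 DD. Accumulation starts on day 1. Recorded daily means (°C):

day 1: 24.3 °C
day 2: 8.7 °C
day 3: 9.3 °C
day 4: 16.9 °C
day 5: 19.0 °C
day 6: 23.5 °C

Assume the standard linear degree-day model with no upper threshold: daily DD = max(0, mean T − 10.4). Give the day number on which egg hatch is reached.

day 5

Daily DD above 10.4 °C: 13.9, 0.0, 0.0, 6.5, 8.6, 13.1.
Cumulative: 13.9, 13.9, 13.9, 20.4, 29.0, 42.1.
The total first reaches 22 DD on day 5.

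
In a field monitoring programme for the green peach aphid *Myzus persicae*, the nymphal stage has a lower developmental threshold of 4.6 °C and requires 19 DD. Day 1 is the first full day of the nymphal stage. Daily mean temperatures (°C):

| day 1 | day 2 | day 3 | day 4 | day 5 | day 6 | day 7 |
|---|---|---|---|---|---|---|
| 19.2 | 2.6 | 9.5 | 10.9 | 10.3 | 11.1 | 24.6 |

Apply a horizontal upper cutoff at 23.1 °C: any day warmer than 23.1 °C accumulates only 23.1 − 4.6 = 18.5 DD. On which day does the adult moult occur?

day 3

Daily DD above 4.6 °C (capped at 18.5): 14.6, 0.0, 4.9, 6.3, 5.7, 6.5, 18.5.
Cumulative: 14.6, 14.6, 19.5, 25.8, 31.5, 38.0, 56.5.
The total first reaches 19 DD on day 3.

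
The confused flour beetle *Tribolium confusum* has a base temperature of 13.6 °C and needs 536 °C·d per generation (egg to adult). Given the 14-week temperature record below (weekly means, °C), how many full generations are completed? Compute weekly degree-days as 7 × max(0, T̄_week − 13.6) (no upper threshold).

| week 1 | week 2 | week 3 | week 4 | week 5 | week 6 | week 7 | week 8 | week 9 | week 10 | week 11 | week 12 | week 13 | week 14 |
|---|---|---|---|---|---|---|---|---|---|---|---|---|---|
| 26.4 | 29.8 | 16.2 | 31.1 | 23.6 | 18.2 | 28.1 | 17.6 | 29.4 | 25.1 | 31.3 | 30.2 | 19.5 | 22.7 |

Weekly DD (7 × max(0, T̄ − 13.6)): 89.6, 113.4, 18.2, 122.5, 70.0, 32.2, 101.5, 28.0, 110.6, 80.5, 123.9, 116.2, 41.3, 63.7.
Season total = 1111.6 DD.
Complete generations = ⌊1111.6 / 536⌋ = 2.

2 generations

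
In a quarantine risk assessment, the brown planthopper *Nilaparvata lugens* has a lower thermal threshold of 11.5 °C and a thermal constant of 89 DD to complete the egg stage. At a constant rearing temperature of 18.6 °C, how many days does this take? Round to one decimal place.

Daily accumulation = 18.6 − 11.5 = 7.1 DD/day.
Duration = 89 / 7.1 = 12.535 ≈ 12.5 days.

12.5 days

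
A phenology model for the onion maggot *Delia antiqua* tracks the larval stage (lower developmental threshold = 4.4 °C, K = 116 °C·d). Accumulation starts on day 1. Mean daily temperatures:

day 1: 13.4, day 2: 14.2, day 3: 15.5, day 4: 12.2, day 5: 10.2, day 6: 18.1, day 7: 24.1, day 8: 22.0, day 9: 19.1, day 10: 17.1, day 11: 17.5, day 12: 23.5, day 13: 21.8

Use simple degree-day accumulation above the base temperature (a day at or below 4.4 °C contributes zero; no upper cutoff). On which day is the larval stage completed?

day 10

Daily DD above 4.4 °C: 9.0, 9.8, 11.1, 7.8, 5.8, 13.7, 19.7, 17.6, 14.7, 12.7, 13.1, 19.1, 17.4.
Cumulative: 9.0, 18.8, 29.9, 37.7, 43.5, 57.2, 76.9, 94.5, 109.2, 121.9, 135.0, 154.1, 171.5.
The total first reaches 116 DD on day 10.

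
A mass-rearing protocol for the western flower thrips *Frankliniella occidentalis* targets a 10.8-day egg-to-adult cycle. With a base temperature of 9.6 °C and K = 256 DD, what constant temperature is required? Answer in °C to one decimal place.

Required daily accumulation = 256 / 10.8 = 23.704 DD/day.
T = T_base + 23.704 = 9.6 + 23.704 = 33.304 ≈ 33.3 °C.

33.3 °C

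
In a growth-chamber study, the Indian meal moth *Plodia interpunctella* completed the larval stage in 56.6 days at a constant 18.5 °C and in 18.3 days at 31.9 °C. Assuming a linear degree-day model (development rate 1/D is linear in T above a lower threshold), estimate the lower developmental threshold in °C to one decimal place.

12.1 °C

Linear rate model ⇒ the product D·(T − T_b) is constant across temperatures.
56.6·(18.5 − T_b) = 18.3·(31.9 − T_b)
T_b = (56.6·18.5 − 18.3·31.9) / (56.6 − 18.3) = 463.33 / 38.3 = 12.097 °C ≈ 12.1 °C.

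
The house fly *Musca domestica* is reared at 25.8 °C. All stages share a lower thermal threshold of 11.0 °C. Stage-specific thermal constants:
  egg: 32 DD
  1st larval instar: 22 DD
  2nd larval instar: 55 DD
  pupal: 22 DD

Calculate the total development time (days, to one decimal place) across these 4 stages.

Daily accumulation at 25.8 °C = 25.8 − 11.0 = 14.8 DD/day.
Total K = 32 + 22 + 55 + 22 = 131 DD.
Total duration = 131 / 14.8 = 8.851 ≈ 8.9 days.

8.9 days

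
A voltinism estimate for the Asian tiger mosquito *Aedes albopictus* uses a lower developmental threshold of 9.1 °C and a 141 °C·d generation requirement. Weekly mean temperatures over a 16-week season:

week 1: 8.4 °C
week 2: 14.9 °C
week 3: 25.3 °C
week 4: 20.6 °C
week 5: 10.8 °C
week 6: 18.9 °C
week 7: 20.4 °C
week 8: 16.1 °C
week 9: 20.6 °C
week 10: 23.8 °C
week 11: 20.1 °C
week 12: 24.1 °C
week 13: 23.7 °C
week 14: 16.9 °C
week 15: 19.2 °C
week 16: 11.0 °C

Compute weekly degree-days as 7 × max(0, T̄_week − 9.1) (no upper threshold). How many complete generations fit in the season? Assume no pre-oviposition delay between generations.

Weekly DD (7 × max(0, T̄ − 9.1)): 0.0, 40.6, 113.4, 80.5, 11.9, 68.6, 79.1, 49.0, 80.5, 102.9, 77.0, 105.0, 102.2, 54.6, 70.7, 13.3.
Season total = 1049.3 DD.
Complete generations = ⌊1049.3 / 141⌋ = 7.

7 generations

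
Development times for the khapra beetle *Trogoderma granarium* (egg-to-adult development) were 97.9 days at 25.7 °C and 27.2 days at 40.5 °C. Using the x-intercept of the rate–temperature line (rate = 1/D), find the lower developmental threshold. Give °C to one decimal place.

20.0 °C

Linear rate model ⇒ the product D·(T − T_b) is constant across temperatures.
97.9·(25.7 − T_b) = 27.2·(40.5 − T_b)
T_b = (97.9·25.7 − 27.2·40.5) / (97.9 − 27.2) = 1414.43 / 70.7 = 20.006 °C ≈ 20.0 °C.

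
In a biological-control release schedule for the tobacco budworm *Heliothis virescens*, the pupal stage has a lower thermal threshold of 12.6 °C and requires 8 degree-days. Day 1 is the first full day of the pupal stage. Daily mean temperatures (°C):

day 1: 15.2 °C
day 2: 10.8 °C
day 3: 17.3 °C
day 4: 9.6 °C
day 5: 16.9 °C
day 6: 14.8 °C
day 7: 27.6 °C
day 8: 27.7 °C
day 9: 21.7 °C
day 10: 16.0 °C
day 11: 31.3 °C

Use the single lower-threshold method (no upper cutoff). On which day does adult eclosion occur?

Daily DD above 12.6 °C: 2.6, 0.0, 4.7, 0.0, 4.3, 2.2, 15.0, 15.1, 9.1, 3.4, 18.7.
Cumulative: 2.6, 2.6, 7.3, 7.3, 11.6, 13.8, 28.8, 43.9, 53.0, 56.4, 75.1.
The total first reaches 8 DD on day 5.

day 5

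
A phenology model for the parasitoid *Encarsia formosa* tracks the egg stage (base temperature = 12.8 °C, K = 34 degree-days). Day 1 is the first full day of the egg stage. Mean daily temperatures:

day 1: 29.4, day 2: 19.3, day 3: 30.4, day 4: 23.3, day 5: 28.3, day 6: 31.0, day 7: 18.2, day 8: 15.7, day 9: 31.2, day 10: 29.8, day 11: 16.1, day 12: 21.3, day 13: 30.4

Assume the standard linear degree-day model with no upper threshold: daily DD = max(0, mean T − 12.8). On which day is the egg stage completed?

day 3

Daily DD above 12.8 °C: 16.6, 6.5, 17.6, 10.5, 15.5, 18.2, 5.4, 2.9, 18.4, 17.0, 3.3, 8.5, 17.6.
Cumulative: 16.6, 23.1, 40.7, 51.2, 66.7, 84.9, 90.3, 93.2, 111.6, 128.6, 131.9, 140.4, 158.0.
The total first reaches 34 DD on day 3.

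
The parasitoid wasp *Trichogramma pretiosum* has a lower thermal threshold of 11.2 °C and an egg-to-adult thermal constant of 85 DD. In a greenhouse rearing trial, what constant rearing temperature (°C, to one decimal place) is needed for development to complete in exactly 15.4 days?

Required daily accumulation = 85 / 15.4 = 5.519 DD/day.
T = T_base + 5.519 = 11.2 + 5.519 = 16.719 ≈ 16.7 °C.

16.7 °C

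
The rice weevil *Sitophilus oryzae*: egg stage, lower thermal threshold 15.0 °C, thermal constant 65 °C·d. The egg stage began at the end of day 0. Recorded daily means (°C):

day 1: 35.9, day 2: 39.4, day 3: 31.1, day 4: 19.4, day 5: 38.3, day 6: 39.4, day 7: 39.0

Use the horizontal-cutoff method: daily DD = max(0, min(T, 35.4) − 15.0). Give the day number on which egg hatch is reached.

Daily DD above 15.0 °C (capped at 20.4): 20.4, 20.4, 16.1, 4.4, 20.4, 20.4, 20.4.
Cumulative: 20.4, 40.8, 56.9, 61.3, 81.7, 102.1, 122.5.
The total first reaches 65 DD on day 5.

day 5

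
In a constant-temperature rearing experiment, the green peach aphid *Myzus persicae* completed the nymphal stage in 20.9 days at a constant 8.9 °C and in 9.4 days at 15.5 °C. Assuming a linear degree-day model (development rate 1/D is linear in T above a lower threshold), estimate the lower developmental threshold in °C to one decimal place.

Equal thermal constants: D₁(T₁ − T_b) = D₂(T₂ − T_b).
20.9·(8.9 − T_b) = 9.4·(15.5 − T_b)
T_b = (20.9·8.9 − 9.4·15.5) / (20.9 − 9.4) = 40.31 / 11.5 = 3.505 °C ≈ 3.5 °C.

3.5 °C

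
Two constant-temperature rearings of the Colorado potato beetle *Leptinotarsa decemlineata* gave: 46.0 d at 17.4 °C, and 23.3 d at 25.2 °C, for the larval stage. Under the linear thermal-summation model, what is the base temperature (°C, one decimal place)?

Equal thermal constants: D₁(T₁ − T_b) = D₂(T₂ − T_b).
46.0·(17.4 − T_b) = 23.3·(25.2 − T_b)
T_b = (46.0·17.4 − 23.3·25.2) / (46.0 − 23.3) = 213.24 / 22.7 = 9.394 °C ≈ 9.4 °C.

9.4 °C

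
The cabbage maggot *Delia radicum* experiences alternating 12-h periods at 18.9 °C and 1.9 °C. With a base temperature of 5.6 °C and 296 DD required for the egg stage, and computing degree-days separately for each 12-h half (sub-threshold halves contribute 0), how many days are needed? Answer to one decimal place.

Day half: max(0, 18.9 − 5.6) × 0.5 = 13.3 × 0.5 = 6.65 DD.
Night half: max(0, 1.9 − 5.6) × 0.5 = 0.0 × 0.5 = 0.00 DD.
Per 24 h: 6.65 DD/day.
Duration = 296 / 6.65 = 44.511 ≈ 44.5 days.

44.5 days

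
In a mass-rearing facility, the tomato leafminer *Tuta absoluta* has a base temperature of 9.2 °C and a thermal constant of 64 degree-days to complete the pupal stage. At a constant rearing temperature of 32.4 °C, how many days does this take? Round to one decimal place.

Daily accumulation = 32.4 − 9.2 = 23.2 DD/day.
Duration = 64 / 23.2 = 2.759 ≈ 2.8 days.

2.8 days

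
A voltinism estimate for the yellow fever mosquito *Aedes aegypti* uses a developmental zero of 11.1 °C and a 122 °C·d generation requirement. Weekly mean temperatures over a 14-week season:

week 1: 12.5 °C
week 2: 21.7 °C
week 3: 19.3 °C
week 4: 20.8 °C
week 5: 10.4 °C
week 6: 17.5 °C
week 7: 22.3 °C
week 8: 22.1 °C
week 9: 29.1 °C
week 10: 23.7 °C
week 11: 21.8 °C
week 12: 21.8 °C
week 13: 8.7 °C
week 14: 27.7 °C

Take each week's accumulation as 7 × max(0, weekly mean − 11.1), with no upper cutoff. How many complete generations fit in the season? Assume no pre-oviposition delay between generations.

Weekly DD (7 × max(0, T̄ − 11.1)): 9.8, 74.2, 57.4, 67.9, 0.0, 44.8, 78.4, 77.0, 126.0, 88.2, 74.9, 74.9, 0.0, 116.2.
Season total = 889.7 DD.
Complete generations = ⌊889.7 / 122⌋ = 7.

7 generations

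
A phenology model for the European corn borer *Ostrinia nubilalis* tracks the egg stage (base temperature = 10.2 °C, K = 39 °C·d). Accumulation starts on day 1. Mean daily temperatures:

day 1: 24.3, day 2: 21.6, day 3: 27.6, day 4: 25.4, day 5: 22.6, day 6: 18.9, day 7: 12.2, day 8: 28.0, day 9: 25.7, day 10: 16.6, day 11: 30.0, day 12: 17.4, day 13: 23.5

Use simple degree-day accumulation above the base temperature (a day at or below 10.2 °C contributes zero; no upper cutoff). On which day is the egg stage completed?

day 3

Daily DD above 10.2 °C: 14.1, 11.4, 17.4, 15.2, 12.4, 8.7, 2.0, 17.8, 15.5, 6.4, 19.8, 7.2, 13.3.
Cumulative: 14.1, 25.5, 42.9, 58.1, 70.5, 79.2, 81.2, 99.0, 114.5, 120.9, 140.7, 147.9, 161.2.
The total first reaches 39 DD on day 3.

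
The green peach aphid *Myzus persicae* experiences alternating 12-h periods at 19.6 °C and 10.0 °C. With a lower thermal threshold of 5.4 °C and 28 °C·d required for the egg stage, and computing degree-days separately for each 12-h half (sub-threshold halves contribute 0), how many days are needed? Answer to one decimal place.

Day half: max(0, 19.6 − 5.4) × 0.5 = 14.2 × 0.5 = 7.10 DD.
Night half: max(0, 10.0 − 5.4) × 0.5 = 4.6 × 0.5 = 2.30 DD.
Per 24 h: 9.40 DD/day.
Duration = 28 / 9.40 = 2.979 ≈ 3.0 days.

3.0 days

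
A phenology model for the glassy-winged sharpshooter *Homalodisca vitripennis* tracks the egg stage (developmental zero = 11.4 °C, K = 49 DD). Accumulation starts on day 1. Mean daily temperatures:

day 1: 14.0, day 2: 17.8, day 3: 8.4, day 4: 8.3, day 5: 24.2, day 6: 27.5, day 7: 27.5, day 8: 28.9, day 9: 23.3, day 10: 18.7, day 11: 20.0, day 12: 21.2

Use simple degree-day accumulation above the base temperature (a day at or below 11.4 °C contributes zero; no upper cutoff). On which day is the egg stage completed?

Daily DD above 11.4 °C: 2.6, 6.4, 0.0, 0.0, 12.8, 16.1, 16.1, 17.5, 11.9, 7.3, 8.6, 9.8.
Cumulative: 2.6, 9.0, 9.0, 9.0, 21.8, 37.9, 54.0, 71.5, 83.4, 90.7, 99.3, 109.1.
The total first reaches 49 DD on day 7.

day 7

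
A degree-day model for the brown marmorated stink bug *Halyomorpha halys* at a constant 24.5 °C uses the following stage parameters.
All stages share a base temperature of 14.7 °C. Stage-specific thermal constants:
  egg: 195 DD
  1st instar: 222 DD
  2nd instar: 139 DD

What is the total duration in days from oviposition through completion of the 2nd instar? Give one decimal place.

56.7 days

Daily accumulation at 24.5 °C = 24.5 − 14.7 = 9.8 DD/day.
Total K = 195 + 222 + 139 = 556 DD.
Total duration = 556 / 9.8 = 56.735 ≈ 56.7 days.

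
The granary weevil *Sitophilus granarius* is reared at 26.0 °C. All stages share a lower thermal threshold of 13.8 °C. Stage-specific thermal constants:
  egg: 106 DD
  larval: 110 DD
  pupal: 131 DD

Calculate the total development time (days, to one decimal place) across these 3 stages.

Daily accumulation at 26.0 °C = 26.0 − 13.8 = 12.2 DD/day.
Total K = 106 + 110 + 131 = 347 DD.
Total duration = 347 / 12.2 = 28.443 ≈ 28.4 days.

28.4 days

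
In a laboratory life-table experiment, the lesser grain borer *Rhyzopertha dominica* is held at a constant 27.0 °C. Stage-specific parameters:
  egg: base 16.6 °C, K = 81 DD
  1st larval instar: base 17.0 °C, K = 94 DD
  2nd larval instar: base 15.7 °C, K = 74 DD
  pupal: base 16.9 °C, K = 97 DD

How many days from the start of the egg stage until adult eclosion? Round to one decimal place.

33.3 days

egg: 81 / (27.0 − 16.6) = 81 / 10.4 = 7.788 d.
1st larval instar: 94 / (27.0 − 17.0) = 94 / 10.0 = 9.400 d.
2nd larval instar: 74 / (27.0 − 15.7) = 74 / 11.3 = 6.549 d.
pupal: 97 / (27.0 − 16.9) = 97 / 10.1 = 9.604 d.
Sum = 33.341 ≈ 33.3 days.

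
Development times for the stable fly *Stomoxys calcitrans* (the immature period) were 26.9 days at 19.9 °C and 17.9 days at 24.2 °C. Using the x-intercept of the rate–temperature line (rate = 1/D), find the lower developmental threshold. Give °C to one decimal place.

11.3 °C

Under the model K = D·(T − T_b), so D₁·(T₁ − T_b) = D₂·(T₂ − T_b).
26.9·(19.9 − T_b) = 17.9·(24.2 − T_b)
T_b = (26.9·19.9 − 17.9·24.2) / (26.9 − 17.9) = 102.13 / 9.0 = 11.348 °C ≈ 11.3 °C.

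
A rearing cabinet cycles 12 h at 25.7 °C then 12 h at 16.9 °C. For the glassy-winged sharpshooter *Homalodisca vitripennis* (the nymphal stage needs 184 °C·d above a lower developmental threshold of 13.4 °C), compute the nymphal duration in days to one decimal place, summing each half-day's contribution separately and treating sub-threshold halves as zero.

Day half: max(0, 25.7 − 13.4) × 0.5 = 12.3 × 0.5 = 6.15 DD.
Night half: max(0, 16.9 − 13.4) × 0.5 = 3.5 × 0.5 = 1.75 DD.
Per 24 h: 7.90 DD/day.
Duration = 184 / 7.90 = 23.291 ≈ 23.3 days.

23.3 days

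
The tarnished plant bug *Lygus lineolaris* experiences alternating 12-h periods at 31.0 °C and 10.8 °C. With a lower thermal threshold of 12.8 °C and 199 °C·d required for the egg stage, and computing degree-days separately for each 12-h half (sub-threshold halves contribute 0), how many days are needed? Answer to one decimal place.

Day half: max(0, 31.0 − 12.8) × 0.5 = 18.2 × 0.5 = 9.10 DD.
Night half: max(0, 10.8 − 12.8) × 0.5 = 0.0 × 0.5 = 0.00 DD.
Per 24 h: 9.10 DD/day.
Duration = 199 / 9.10 = 21.868 ≈ 21.9 days.

21.9 days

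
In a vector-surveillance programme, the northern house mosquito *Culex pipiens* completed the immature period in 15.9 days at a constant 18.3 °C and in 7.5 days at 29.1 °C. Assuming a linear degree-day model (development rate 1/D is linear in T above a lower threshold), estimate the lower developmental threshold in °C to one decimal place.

8.7 °C

Linear rate model ⇒ the product D·(T − T_b) is constant across temperatures.
15.9·(18.3 − T_b) = 7.5·(29.1 − T_b)
T_b = (15.9·18.3 − 7.5·29.1) / (15.9 − 7.5) = 72.72 / 8.4 = 8.657 °C ≈ 8.7 °C.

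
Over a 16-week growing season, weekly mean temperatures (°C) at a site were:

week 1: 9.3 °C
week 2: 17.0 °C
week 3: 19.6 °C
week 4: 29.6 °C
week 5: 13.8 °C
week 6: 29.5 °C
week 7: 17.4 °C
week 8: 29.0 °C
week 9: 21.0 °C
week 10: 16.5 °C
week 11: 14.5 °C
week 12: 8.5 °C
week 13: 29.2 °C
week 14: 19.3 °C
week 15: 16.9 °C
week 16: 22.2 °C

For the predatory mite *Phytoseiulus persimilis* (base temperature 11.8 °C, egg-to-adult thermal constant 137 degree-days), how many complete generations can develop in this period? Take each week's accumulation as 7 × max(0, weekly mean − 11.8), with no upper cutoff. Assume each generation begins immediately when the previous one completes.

Weekly DD (7 × max(0, T̄ − 11.8)): 0.0, 36.4, 54.6, 124.6, 14.0, 123.9, 39.2, 120.4, 64.4, 32.9, 18.9, 0.0, 121.8, 52.5, 35.7, 72.8.
Season total = 912.1 DD.
Complete generations = ⌊912.1 / 137⌋ = 6.

6 generations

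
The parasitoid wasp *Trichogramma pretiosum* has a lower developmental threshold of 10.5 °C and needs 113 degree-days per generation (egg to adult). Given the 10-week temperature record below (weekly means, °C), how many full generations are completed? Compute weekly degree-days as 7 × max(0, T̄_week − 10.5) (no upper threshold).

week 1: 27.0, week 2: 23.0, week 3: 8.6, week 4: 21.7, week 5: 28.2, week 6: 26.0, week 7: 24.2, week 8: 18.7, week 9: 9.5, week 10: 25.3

Weekly DD (7 × max(0, T̄ − 10.5)): 115.5, 87.5, 0.0, 78.4, 123.9, 108.5, 95.9, 57.4, 0.0, 103.6.
Season total = 770.7 DD.
Complete generations = ⌊770.7 / 113⌋ = 6.

6 generations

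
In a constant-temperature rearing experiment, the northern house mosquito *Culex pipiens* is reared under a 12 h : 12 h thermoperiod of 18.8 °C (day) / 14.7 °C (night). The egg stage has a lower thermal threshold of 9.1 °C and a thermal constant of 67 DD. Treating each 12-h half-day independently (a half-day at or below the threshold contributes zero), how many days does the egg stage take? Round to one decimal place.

8.8 days

Day half: max(0, 18.8 − 9.1) × 0.5 = 9.7 × 0.5 = 4.85 DD.
Night half: max(0, 14.7 − 9.1) × 0.5 = 5.6 × 0.5 = 2.80 DD.
Per 24 h: 7.65 DD/day.
Duration = 67 / 7.65 = 8.758 ≈ 8.8 days.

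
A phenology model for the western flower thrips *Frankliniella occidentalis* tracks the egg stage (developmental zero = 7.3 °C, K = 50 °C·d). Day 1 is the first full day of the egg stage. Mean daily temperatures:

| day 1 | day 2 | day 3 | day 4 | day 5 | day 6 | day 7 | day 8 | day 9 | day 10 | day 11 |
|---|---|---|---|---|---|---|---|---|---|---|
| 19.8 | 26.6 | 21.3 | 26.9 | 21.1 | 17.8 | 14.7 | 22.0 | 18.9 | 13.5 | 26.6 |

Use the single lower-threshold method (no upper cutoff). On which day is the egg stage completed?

Daily DD above 7.3 °C: 12.5, 19.3, 14.0, 19.6, 13.8, 10.5, 7.4, 14.7, 11.6, 6.2, 19.3.
Cumulative: 12.5, 31.8, 45.8, 65.4, 79.2, 89.7, 97.1, 111.8, 123.4, 129.6, 148.9.
The total first reaches 50 DD on day 4.

day 4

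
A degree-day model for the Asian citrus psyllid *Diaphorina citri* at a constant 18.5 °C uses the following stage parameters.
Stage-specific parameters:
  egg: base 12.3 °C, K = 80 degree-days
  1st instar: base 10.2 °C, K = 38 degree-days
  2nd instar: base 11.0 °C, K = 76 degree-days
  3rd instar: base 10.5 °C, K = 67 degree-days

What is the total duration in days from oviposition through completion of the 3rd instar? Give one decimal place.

36.0 days

egg: 80 / (18.5 − 12.3) = 80 / 6.2 = 12.903 d.
1st instar: 38 / (18.5 − 10.2) = 38 / 8.3 = 4.578 d.
2nd instar: 76 / (18.5 − 11.0) = 76 / 7.5 = 10.133 d.
3rd instar: 67 / (18.5 − 10.5) = 67 / 8.0 = 8.375 d.
Sum = 35.990 ≈ 36.0 days.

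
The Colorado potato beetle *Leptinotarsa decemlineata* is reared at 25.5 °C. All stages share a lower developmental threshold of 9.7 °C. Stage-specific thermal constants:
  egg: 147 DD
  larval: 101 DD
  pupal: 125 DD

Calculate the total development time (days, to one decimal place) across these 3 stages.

23.6 days

Daily accumulation at 25.5 °C = 25.5 − 9.7 = 15.8 DD/day.
Total K = 147 + 101 + 125 = 373 DD.
Total duration = 373 / 15.8 = 23.608 ≈ 23.6 days.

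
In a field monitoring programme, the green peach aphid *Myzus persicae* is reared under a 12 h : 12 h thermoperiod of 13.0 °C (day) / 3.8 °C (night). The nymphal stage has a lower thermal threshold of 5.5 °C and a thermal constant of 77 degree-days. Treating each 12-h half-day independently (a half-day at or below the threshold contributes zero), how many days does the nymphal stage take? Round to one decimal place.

Day half: max(0, 13.0 − 5.5) × 0.5 = 7.5 × 0.5 = 3.75 DD.
Night half: max(0, 3.8 − 5.5) × 0.5 = 0.0 × 0.5 = 0.00 DD.
Per 24 h: 3.75 DD/day.
Duration = 77 / 3.75 = 20.533 ≈ 20.5 days.

20.5 days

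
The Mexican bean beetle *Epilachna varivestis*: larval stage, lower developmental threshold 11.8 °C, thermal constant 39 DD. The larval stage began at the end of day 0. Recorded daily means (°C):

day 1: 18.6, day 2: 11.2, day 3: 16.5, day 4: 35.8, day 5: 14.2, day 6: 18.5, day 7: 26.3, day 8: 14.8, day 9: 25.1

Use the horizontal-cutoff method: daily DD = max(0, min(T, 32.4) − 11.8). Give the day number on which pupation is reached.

Daily DD above 11.8 °C (capped at 20.6): 6.8, 0.0, 4.7, 20.6, 2.4, 6.7, 14.5, 3.0, 13.3.
Cumulative: 6.8, 6.8, 11.5, 32.1, 34.5, 41.2, 55.7, 58.7, 72.0.
The total first reaches 39 DD on day 6.

day 6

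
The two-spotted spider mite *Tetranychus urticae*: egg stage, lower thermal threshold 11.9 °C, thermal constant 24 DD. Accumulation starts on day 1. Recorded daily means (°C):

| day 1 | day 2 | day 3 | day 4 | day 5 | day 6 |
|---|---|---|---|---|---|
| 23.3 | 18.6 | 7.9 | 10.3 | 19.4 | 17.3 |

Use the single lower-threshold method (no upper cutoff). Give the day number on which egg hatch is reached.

day 5

Daily DD above 11.9 °C: 11.4, 6.7, 0.0, 0.0, 7.5, 5.4.
Cumulative: 11.4, 18.1, 18.1, 18.1, 25.6, 31.0.
The total first reaches 24 DD on day 5.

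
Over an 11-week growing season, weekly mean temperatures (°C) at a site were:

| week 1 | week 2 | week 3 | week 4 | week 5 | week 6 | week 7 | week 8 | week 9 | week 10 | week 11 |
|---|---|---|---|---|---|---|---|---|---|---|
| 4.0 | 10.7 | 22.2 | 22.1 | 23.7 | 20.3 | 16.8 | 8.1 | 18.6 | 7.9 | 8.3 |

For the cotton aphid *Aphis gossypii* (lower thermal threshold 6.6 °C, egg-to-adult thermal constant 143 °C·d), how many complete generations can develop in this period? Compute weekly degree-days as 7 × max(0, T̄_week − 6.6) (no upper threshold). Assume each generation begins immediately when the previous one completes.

4 generations

Weekly DD (7 × max(0, T̄ − 6.6)): 0.0, 28.7, 109.2, 108.5, 119.7, 95.9, 71.4, 10.5, 84.0, 9.1, 11.9.
Season total = 648.9 DD.
Complete generations = ⌊648.9 / 143⌋ = 4.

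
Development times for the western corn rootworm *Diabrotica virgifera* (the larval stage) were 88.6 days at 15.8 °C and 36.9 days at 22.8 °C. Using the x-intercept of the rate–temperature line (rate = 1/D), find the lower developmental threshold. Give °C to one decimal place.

Equal thermal constants: D₁(T₁ − T_b) = D₂(T₂ − T_b).
88.6·(15.8 − T_b) = 36.9·(22.8 − T_b)
T_b = (88.6·15.8 − 36.9·22.8) / (88.6 − 36.9) = 558.56 / 51.7 = 10.804 °C ≈ 10.8 °C.

10.8 °C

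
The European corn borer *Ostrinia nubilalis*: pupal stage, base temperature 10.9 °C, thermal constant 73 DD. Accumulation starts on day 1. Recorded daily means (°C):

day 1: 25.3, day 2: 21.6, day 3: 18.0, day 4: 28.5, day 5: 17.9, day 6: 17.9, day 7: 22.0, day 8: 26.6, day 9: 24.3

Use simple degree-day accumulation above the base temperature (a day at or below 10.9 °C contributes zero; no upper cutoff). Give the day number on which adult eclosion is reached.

day 7

Daily DD above 10.9 °C: 14.4, 10.7, 7.1, 17.6, 7.0, 7.0, 11.1, 15.7, 13.4.
Cumulative: 14.4, 25.1, 32.2, 49.8, 56.8, 63.8, 74.9, 90.6, 104.0.
The total first reaches 73 DD on day 7.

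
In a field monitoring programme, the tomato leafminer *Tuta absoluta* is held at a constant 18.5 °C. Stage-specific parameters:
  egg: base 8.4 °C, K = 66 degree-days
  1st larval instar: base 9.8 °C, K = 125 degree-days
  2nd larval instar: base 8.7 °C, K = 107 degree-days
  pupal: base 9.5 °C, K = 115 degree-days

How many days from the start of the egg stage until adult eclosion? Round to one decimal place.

egg: 66 / (18.5 − 8.4) = 66 / 10.1 = 6.535 d.
1st larval instar: 125 / (18.5 − 9.8) = 125 / 8.7 = 14.368 d.
2nd larval instar: 107 / (18.5 − 8.7) = 107 / 9.8 = 10.918 d.
pupal: 115 / (18.5 − 9.5) = 115 / 9.0 = 12.778 d.
Sum = 44.599 ≈ 44.6 days.

44.6 days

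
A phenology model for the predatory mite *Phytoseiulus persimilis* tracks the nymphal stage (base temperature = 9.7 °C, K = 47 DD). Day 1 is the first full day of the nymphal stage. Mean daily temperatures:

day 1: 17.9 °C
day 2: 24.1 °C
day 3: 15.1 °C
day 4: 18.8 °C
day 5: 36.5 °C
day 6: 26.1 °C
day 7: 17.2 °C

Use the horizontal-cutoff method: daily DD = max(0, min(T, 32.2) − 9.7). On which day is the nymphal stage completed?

Daily DD above 9.7 °C (capped at 22.5): 8.2, 14.4, 5.4, 9.1, 22.5, 16.4, 7.5.
Cumulative: 8.2, 22.6, 28.0, 37.1, 59.6, 76.0, 83.5.
The total first reaches 47 DD on day 5.

day 5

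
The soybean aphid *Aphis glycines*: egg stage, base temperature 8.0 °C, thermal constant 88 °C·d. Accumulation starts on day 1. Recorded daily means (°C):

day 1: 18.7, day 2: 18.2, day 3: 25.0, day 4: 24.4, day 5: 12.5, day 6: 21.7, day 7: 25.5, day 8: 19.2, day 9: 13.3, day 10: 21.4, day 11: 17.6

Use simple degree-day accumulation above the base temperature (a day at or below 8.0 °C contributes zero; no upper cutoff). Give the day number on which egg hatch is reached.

day 7

Daily DD above 8.0 °C: 10.7, 10.2, 17.0, 16.4, 4.5, 13.7, 17.5, 11.2, 5.3, 13.4, 9.6.
Cumulative: 10.7, 20.9, 37.9, 54.3, 58.8, 72.5, 90.0, 101.2, 106.5, 119.9, 129.5.
The total first reaches 88 DD on day 7.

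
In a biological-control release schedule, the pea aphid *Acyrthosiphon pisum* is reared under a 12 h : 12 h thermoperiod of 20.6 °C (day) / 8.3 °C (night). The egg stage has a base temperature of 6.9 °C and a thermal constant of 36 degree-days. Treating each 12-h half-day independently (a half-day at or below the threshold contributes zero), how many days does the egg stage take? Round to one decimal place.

Day half: max(0, 20.6 − 6.9) × 0.5 = 13.7 × 0.5 = 6.85 DD.
Night half: max(0, 8.3 − 6.9) × 0.5 = 1.4 × 0.5 = 0.70 DD.
Per 24 h: 7.55 DD/day.
Duration = 36 / 7.55 = 4.768 ≈ 4.8 days.

4.8 days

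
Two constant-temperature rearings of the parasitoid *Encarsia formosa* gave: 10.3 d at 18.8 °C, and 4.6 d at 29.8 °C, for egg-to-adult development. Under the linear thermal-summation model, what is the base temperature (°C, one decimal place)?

9.9 °C

Equal thermal constants: D₁(T₁ − T_b) = D₂(T₂ − T_b).
10.3·(18.8 − T_b) = 4.6·(29.8 − T_b)
T_b = (10.3·18.8 − 4.6·29.8) / (10.3 − 4.6) = 56.56 / 5.7 = 9.923 °C ≈ 9.9 °C.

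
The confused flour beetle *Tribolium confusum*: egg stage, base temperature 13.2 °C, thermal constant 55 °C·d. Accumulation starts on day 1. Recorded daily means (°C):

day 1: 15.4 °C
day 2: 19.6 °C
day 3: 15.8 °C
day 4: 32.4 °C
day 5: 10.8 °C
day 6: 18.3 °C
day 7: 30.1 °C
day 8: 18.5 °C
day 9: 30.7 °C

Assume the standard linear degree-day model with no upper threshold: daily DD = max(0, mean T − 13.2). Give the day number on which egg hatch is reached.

day 8

Daily DD above 13.2 °C: 2.2, 6.4, 2.6, 19.2, 0.0, 5.1, 16.9, 5.3, 17.5.
Cumulative: 2.2, 8.6, 11.2, 30.4, 30.4, 35.5, 52.4, 57.7, 75.2.
The total first reaches 55 DD on day 8.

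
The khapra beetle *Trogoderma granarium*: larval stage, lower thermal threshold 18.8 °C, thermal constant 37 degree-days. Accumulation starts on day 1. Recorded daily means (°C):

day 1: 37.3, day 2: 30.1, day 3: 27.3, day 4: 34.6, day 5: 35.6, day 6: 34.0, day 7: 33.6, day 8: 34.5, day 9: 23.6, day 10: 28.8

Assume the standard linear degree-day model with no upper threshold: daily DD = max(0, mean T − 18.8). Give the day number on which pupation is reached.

day 3

Daily DD above 18.8 °C: 18.5, 11.3, 8.5, 15.8, 16.8, 15.2, 14.8, 15.7, 4.8, 10.0.
Cumulative: 18.5, 29.8, 38.3, 54.1, 70.9, 86.1, 100.9, 116.6, 121.4, 131.4.
The total first reaches 37 DD on day 3.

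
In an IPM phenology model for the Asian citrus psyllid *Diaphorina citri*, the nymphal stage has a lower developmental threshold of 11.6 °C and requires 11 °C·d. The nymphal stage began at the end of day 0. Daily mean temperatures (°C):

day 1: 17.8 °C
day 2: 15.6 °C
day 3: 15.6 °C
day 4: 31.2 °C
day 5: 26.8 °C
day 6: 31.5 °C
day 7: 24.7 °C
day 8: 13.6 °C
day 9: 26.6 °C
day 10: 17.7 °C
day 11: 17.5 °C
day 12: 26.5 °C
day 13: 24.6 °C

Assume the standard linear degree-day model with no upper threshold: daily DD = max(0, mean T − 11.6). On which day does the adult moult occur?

Daily DD above 11.6 °C: 6.2, 4.0, 4.0, 19.6, 15.2, 19.9, 13.1, 2.0, 15.0, 6.1, 5.9, 14.9, 13.0.
Cumulative: 6.2, 10.2, 14.2, 33.8, 49.0, 68.9, 82.0, 84.0, 99.0, 105.1, 111.0, 125.9, 138.9.
The total first reaches 11 DD on day 3.

day 3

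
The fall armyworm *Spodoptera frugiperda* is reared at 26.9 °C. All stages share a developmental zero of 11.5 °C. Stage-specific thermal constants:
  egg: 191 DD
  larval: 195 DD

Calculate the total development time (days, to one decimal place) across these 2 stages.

25.1 days

Daily accumulation at 26.9 °C = 26.9 − 11.5 = 15.4 DD/day.
Total K = 191 + 195 = 386 DD.
Total duration = 386 / 15.4 = 25.065 ≈ 25.1 days.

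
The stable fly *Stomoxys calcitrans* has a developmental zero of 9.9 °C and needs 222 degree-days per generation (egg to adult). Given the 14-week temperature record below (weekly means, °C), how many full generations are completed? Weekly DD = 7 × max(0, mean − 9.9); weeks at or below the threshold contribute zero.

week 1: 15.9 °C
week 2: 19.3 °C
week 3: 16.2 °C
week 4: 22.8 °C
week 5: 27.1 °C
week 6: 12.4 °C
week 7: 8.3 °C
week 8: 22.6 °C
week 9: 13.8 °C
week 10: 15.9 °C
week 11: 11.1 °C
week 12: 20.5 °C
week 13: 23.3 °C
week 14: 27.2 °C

3 generations

Weekly DD (7 × max(0, T̄ − 9.9)): 42.0, 65.8, 44.1, 90.3, 120.4, 17.5, 0.0, 88.9, 27.3, 42.0, 8.4, 74.2, 93.8, 121.1.
Season total = 835.8 DD.
Complete generations = ⌊835.8 / 222⌋ = 3.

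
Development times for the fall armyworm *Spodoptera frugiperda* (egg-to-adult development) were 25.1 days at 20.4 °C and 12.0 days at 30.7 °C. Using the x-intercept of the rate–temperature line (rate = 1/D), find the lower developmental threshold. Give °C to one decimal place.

11.0 °C

Equal thermal constants: D₁(T₁ − T_b) = D₂(T₂ − T_b).
25.1·(20.4 − T_b) = 12.0·(30.7 − T_b)
T_b = (25.1·20.4 − 12.0·30.7) / (25.1 − 12.0) = 143.64 / 13.1 = 10.965 °C ≈ 11.0 °C.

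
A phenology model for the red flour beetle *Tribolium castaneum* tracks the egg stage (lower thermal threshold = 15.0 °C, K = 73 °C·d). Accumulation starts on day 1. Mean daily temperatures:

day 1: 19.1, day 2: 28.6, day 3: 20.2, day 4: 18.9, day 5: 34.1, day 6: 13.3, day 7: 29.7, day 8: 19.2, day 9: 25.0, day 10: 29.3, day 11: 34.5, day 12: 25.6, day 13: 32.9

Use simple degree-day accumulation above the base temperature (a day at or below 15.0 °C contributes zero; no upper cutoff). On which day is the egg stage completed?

Daily DD above 15.0 °C: 4.1, 13.6, 5.2, 3.9, 19.1, 0.0, 14.7, 4.2, 10.0, 14.3, 19.5, 10.6, 17.9.
Cumulative: 4.1, 17.7, 22.9, 26.8, 45.9, 45.9, 60.6, 64.8, 74.8, 89.1, 108.6, 119.2, 137.1.
The total first reaches 73 DD on day 9.

day 9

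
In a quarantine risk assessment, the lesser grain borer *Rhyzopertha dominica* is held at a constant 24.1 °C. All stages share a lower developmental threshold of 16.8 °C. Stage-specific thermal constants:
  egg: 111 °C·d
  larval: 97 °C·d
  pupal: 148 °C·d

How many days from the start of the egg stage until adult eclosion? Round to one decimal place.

48.8 days

Daily accumulation at 24.1 °C = 24.1 − 16.8 = 7.3 DD/day.
Total K = 111 + 97 + 148 = 356 DD.
Total duration = 356 / 7.3 = 48.767 ≈ 48.8 days.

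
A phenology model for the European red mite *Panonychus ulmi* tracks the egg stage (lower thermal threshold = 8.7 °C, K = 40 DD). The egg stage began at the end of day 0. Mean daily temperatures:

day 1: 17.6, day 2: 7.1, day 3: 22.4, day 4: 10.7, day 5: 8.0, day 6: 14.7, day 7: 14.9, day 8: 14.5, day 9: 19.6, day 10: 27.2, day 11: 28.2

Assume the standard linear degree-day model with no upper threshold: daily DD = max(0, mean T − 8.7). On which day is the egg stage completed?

day 8

Daily DD above 8.7 °C: 8.9, 0.0, 13.7, 2.0, 0.0, 6.0, 6.2, 5.8, 10.9, 18.5, 19.5.
Cumulative: 8.9, 8.9, 22.6, 24.6, 24.6, 30.6, 36.8, 42.6, 53.5, 72.0, 91.5.
The total first reaches 40 DD on day 8.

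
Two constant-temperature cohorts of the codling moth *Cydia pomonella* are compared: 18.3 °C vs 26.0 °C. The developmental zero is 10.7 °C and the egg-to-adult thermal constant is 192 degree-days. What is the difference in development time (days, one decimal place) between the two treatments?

At 18.3 °C: 192 / (18.3 − 10.7) = 192 / 7.6 = 25.263 d.
At 26.0 °C: 192 / (26.0 − 10.7) = 192 / 15.3 = 12.549 d.
Difference = |25.263 − 12.549| = 12.714 ≈ 12.7 days.

12.7 days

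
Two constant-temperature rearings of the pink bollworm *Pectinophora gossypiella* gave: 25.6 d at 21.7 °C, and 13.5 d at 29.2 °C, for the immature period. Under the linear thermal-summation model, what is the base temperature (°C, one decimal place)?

Linear rate model ⇒ the product D·(T − T_b) is constant across temperatures.
25.6·(21.7 − T_b) = 13.5·(29.2 − T_b)
T_b = (25.6·21.7 − 13.5·29.2) / (25.6 − 13.5) = 161.32 / 12.1 = 13.332 °C ≈ 13.3 °C.

13.3 °C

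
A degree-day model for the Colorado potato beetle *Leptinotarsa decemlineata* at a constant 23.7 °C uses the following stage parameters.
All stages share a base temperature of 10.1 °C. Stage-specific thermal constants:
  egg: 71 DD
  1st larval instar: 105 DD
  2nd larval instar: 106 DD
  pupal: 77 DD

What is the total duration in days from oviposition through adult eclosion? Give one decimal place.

26.4 days

Daily accumulation at 23.7 °C = 23.7 − 10.1 = 13.6 DD/day.
Total K = 71 + 105 + 106 + 77 = 359 DD.
Total duration = 359 / 13.6 = 26.397 ≈ 26.4 days.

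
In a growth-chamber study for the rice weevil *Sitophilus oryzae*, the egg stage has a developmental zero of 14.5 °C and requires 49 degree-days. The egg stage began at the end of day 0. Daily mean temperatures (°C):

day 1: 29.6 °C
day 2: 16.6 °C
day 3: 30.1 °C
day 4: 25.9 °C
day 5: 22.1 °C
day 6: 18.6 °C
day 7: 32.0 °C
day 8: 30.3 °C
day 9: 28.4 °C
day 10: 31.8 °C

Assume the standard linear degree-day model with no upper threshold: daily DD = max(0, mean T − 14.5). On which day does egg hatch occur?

Daily DD above 14.5 °C: 15.1, 2.1, 15.6, 11.4, 7.6, 4.1, 17.5, 15.8, 13.9, 17.3.
Cumulative: 15.1, 17.2, 32.8, 44.2, 51.8, 55.9, 73.4, 89.2, 103.1, 120.4.
The total first reaches 49 DD on day 5.

day 5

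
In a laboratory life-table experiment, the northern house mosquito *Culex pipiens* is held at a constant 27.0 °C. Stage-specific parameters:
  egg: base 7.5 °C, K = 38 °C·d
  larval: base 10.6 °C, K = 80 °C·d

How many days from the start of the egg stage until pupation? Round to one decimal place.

egg: 38 / (27.0 − 7.5) = 38 / 19.5 = 1.949 d.
larval: 80 / (27.0 − 10.6) = 80 / 16.4 = 4.878 d.
Sum = 6.827 ≈ 6.8 days.

6.8 days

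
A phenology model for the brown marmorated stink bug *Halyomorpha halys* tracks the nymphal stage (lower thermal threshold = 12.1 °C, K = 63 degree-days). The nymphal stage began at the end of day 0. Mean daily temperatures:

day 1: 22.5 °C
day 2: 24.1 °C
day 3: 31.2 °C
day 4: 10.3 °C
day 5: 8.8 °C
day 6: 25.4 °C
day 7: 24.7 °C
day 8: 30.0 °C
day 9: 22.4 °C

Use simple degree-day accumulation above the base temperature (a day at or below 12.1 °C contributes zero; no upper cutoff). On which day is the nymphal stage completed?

day 7

Daily DD above 12.1 °C: 10.4, 12.0, 19.1, 0.0, 0.0, 13.3, 12.6, 17.9, 10.3.
Cumulative: 10.4, 22.4, 41.5, 41.5, 41.5, 54.8, 67.4, 85.3, 95.6.
The total first reaches 63 DD on day 7.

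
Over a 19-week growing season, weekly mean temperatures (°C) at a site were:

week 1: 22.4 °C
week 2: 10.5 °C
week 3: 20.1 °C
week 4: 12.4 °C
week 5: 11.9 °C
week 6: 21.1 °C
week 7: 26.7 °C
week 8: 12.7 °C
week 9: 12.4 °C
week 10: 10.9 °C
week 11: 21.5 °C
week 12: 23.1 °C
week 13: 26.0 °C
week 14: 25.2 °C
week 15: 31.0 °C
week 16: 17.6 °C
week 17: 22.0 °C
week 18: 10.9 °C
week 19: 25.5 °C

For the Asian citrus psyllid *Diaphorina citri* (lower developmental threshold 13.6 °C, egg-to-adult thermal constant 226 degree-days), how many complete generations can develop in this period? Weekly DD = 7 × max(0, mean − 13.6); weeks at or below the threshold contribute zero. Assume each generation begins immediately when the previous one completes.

3 generations

Weekly DD (7 × max(0, T̄ − 13.6)): 61.6, 0.0, 45.5, 0.0, 0.0, 52.5, 91.7, 0.0, 0.0, 0.0, 55.3, 66.5, 86.8, 81.2, 121.8, 28.0, 58.8, 0.0, 83.3.
Season total = 833.0 DD.
Complete generations = ⌊833.0 / 226⌋ = 3.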